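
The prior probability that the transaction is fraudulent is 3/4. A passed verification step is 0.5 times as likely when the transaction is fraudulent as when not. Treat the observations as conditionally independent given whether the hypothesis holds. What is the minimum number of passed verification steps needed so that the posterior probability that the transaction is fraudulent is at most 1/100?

9

Prior odds: 0.75 ÷ 0.25 = 3.
Likelihood ratio per passed verification step = 0.5.
Target odds: 0.01 ÷ 0.99 = 1/99.
Require 0.5ⁿ ≤ 1/99 ÷ 3 = 1/297.
0.5⁸ = 0.00390625 is still above 1/297 but 0.5⁹ = 0.001953125 is at or below it, so n = 9.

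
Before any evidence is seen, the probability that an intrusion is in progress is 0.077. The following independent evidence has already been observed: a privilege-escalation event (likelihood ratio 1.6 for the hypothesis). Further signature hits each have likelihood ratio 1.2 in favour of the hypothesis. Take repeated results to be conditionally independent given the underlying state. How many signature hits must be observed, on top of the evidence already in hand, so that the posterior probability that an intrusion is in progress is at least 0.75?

Prior odds = 0.077/0.923 = 77/923.
Bayes factor of the evidence already in hand = 1.6.
Odds after that evidence = (77/923) × 1.6 = 616/4615.
Target odds = 0.75/0.25 = 3.
Need 1.2ⁿ ≥ 3 ÷ (616/4615) = 13845/616.
1.2¹⁷ ≈22.1861 falls short of 13845/616 but 1.2¹⁸ ≈26.6233 reaches it, so n = 18.

18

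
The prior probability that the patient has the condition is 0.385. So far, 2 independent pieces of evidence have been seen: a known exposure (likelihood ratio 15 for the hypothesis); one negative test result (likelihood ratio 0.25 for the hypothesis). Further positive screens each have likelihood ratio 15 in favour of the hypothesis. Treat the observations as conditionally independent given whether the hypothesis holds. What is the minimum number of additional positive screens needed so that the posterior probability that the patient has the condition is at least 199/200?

2

Prior odds = 0.385/0.615 = 77/123.
Combined Bayes factor of the evidence already in hand = 15 × 0.25 = 3.75.
Odds after that evidence = (77/123) × 3.75 = 385/164.
Target odds = 0.995/0.005 = 199.
Need 15ⁿ ≥ 199 ÷ (385/164) = 32636/385.
15¹ = 15 falls short of 32636/385 but 15² = 225 reaches it, so n = 2.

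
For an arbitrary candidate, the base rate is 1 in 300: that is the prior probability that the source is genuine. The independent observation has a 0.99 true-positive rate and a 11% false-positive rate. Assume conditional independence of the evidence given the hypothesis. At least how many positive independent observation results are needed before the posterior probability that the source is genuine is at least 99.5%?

6

Prior odds: (1/300) ÷ (299/300) = 1/299.
Likelihood ratio of a positive result = 0.99/0.11 = 9.
Target posterior odds = 0.995/0.005 = 199.
Need (1/299) × 9ⁿ ≥ 199, i.e. 9ⁿ ≥ 59501.
9⁵ = 59049 falls short of 59501 but 9⁶ = 531441 reaches it, so n = 6.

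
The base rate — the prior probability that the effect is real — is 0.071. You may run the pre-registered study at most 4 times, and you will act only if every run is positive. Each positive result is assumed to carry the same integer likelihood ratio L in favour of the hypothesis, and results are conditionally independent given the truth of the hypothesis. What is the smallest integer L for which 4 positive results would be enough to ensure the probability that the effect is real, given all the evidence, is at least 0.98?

6

Prior odds = 0.071/0.929 = 71/929.
Target odds = 0.98/0.02 = 49.
Need L⁴ ≥ 49 ÷ (71/929) = 45521/71.
5⁴ = 625 < 45521/71 ≤ 1296 = 6⁴, so L = 6.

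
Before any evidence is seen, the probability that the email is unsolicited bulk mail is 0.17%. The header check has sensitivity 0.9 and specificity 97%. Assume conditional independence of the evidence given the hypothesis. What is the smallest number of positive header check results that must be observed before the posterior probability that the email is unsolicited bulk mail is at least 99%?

4

Prior odds: 0.0017 ÷ 0.9983 = 17/9983.
False-positive rate = 1 − 0.97 = 0.03; likelihood ratio of a positive = 0.9/0.03 = 30.
Target odds: 0.99 ÷ 0.01 = 99.
Require 30ⁿ ≥ 99 ÷ (17/9983) = 988317/17.
30³ = 27000 falls short of 988317/17 but 30⁴ = 810000 reaches it, so n = 4.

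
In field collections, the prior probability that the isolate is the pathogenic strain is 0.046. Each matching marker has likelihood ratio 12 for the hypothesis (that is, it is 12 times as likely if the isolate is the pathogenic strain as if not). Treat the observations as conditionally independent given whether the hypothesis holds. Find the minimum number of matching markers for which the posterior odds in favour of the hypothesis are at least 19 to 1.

Prior odds = 0.046/0.954 = 23/477.
Likelihood ratio per matching marker = 12.
Target odds = 19.
Need (23/477) × 12ⁿ ≥ 19, i.e. 12ⁿ ≥ 9063/23.
12² = 144 falls short of 9063/23 but 12³ = 1728 reaches it, so n = 3.

3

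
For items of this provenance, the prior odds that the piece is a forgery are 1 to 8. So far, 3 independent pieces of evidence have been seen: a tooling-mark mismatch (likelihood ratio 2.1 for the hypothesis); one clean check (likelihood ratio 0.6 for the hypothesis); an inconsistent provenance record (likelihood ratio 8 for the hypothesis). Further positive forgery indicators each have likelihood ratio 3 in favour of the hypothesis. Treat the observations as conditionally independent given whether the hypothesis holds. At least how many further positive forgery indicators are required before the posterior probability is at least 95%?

3

Prior odds = 0.125.
Combined Bayes factor of the evidence already in hand = 2.1 × 0.6 × 8 = 10.08.
Odds after that evidence = 0.125 × 10.08 = 1.26.
Target odds = 0.95/0.05 = 19.
Need 3ⁿ ≥ 19 ÷ 1.26 = 950/63.
3² = 9 falls short of 950/63 but 3³ = 27 reaches it, so n = 3.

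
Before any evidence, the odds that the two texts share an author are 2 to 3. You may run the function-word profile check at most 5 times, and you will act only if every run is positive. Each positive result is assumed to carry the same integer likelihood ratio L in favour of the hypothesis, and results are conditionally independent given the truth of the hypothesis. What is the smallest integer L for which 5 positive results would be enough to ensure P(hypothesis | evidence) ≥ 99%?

3

Prior odds = 2/3.
Target odds = 0.99/0.01 = 99.
Need L⁵ ≥ 99 ÷ (2/3) = 148.5.
2⁵ = 32 < 148.5 ≤ 243 = 3⁵, so L = 3.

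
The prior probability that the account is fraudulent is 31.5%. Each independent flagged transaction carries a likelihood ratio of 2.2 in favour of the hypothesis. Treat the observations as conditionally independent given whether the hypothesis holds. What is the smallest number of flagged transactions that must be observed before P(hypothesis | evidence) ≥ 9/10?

4

Prior odds: 0.315 ÷ 0.685 = 63/137.
Likelihood ratio per flagged transaction = 2.2.
Target odds: 0.9 ÷ 0.1 = 9.
Require 2.2ⁿ ≥ 9 ÷ (63/137) = 137/7.
2.2³ = 10.648 falls short of 137/7 but 2.2⁴ = 23.4256 reaches it, so n = 4.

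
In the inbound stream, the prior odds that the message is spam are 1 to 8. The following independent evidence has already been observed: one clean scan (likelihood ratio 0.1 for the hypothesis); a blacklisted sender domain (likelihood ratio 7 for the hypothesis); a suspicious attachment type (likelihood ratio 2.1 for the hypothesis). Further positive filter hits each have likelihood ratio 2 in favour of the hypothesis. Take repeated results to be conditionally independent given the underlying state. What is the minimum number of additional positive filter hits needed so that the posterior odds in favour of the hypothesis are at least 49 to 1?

Prior odds = 0.125.
Combined Bayes factor of the evidence already in hand = 0.1 × 7 × 2.1 = 1.47.
Odds after that evidence = 0.125 × 1.47 = 0.18375.
Target odds = 49.
Need 2ⁿ ≥ 49 ÷ 0.18375 = 800/3.
2⁸ = 256 falls short of 800/3 but 2⁹ = 512 reaches it, so n = 9.

9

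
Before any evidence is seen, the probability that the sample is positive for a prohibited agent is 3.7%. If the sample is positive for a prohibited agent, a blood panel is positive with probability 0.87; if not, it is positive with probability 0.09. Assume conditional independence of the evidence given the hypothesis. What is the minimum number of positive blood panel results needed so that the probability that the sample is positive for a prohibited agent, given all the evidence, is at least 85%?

3

Prior odds: 0.037 ÷ 0.963 = 37/963.
Likelihood ratio of a positive = 0.87/0.09 = 29/3.
Target posterior odds = 0.85/0.15 = 17/3.
Need (37/963) × (29/3)ⁿ ≥ 17/3, i.e. (29/3)ⁿ ≥ 5457/37.
(29/3)² = 841/9 falls short of 5457/37 but (29/3)³ = 24389/27 reaches it, so n = 3.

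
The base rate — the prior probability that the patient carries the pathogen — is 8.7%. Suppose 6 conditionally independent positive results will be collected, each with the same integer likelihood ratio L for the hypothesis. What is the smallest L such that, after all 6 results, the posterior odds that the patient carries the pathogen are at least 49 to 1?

Prior odds = 0.087/0.913 = 87/913.
Target odds = 49.
Need L⁶ ≥ 49 ÷ (87/913) = 44737/87.
2⁶ = 64 < 44737/87 ≤ 729 = 3⁶, so L = 3.

3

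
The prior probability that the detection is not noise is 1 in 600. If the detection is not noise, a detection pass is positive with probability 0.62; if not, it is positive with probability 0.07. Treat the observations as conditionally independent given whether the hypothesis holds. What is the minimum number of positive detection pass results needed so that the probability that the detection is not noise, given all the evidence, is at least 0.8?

4

Prior odds: (1/600) ÷ (599/600) = 1/599.
Likelihood ratio of a positive = 0.62/0.07 = 62/7.
Target posterior odds = 0.8/0.2 = 4.
Need (1/599) × (62/7)ⁿ ≥ 4, i.e. (62/7)ⁿ ≥ 2396.
(62/7)³ = 238328/343 falls short of 2396 but (62/7)⁴ = 14776336/2401 reaches it, so n = 4.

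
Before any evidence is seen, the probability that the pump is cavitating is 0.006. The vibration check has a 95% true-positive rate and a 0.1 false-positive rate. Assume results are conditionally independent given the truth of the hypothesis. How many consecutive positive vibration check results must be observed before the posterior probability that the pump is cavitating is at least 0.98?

4

Prior odds = 0.006/0.994 = 3/497.
Likelihood ratio of a positive result = 0.95/0.1 = 9.5.
Target posterior odds = 0.98/0.02 = 49.
Need (3/497) × 9.5ⁿ ≥ 49, i.e. 9.5ⁿ ≥ 24353/3.
9.5³ = 857.375 falls short of 24353/3 but 9.5⁴ = 8145.0625 reaches it, so n = 4.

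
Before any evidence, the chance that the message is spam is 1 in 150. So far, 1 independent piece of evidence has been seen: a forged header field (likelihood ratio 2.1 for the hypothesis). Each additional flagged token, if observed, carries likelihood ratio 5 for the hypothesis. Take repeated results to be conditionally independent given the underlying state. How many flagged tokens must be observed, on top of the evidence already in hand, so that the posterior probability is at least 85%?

Prior odds = (1/150)/(149/150) = 1/149.
Bayes factor of the evidence already in hand = 2.1.
Odds after that evidence = (1/149) × 2.1 = 21/1490.
Target odds = 0.85/0.15 = 17/3.
Need 5ⁿ ≥ 17/3 ÷ (21/1490) = 25330/63.
5³ = 125 falls short of 25330/63 but 5⁴ = 625 reaches it, so n = 4.

4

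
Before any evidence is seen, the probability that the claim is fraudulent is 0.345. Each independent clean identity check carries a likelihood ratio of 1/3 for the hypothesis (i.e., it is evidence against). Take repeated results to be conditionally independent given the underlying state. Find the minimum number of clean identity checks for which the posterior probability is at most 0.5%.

5

Prior odds: 0.345 ÷ 0.655 = 69/131.
Likelihood ratio per clean identity check = 1/3.
Target odds: 0.005 ÷ 0.995 = 1/199.
Require (1/3)ⁿ ≤ 1/199 ÷ (69/131) = 131/13731.
(1/3)⁴ = 1/81 is still above 131/13731 but (1/3)⁵ = 1/243 is at or below it, so n = 5.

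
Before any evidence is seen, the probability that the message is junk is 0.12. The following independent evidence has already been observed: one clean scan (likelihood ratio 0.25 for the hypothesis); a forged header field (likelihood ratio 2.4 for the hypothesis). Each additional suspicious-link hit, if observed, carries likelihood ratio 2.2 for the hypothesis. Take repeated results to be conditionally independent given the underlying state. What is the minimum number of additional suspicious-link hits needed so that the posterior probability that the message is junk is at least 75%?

Prior odds = 0.12/0.88 = 3/22.
Combined Bayes factor of the evidence already in hand = 0.25 × 2.4 = 0.6.
Odds after that evidence = (3/22) × 0.6 = 9/110.
Target odds = 0.75/0.25 = 3.
Need 2.2ⁿ ≥ 3 ÷ (9/110) = 110/3.
2.2⁴ = 23.4256 falls short of 110/3 but 2.2⁵ = 51.53632 reaches it, so n = 5.

5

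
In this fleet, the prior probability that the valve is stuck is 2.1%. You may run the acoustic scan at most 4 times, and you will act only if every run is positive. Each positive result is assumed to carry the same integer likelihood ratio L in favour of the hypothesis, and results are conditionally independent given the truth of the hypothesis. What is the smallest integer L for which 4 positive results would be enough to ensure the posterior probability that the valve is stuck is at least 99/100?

9

Prior odds = 0.021/0.979 = 21/979.
Target odds = 0.99/0.01 = 99.
Need L⁴ ≥ 99 ÷ (21/979) = 32307/7.
8⁴ = 4096 < 32307/7 ≤ 6561 = 9⁴, so L = 9.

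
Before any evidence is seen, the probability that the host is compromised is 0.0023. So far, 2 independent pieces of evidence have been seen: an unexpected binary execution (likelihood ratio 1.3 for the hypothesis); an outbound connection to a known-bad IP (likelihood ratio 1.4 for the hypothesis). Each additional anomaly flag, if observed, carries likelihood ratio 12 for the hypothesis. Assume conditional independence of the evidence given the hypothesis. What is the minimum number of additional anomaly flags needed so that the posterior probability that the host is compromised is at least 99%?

Prior odds = 0.0023/0.9977 = 23/9977.
Combined Bayes factor of the evidence already in hand = 1.3 × 1.4 = 1.82.
Odds after that evidence = (23/9977) × 1.82 = 2093/498850.
Target odds = 0.99/0.01 = 99.
Need 12ⁿ ≥ 99 ÷ (2093/498850) = 49386150/2093.
12⁴ = 20736 falls short of 49386150/2093 but 12⁵ = 248832 reaches it, so n = 5.

5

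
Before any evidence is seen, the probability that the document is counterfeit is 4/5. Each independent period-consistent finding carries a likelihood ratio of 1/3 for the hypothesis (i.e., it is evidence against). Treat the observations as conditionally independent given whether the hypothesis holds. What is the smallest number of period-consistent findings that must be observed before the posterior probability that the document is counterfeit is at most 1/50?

5

Prior odds = 0.8/0.2 = 4.
Likelihood ratio per period-consistent finding = 1/3.
Target posterior odds = 0.02/0.98 = 1/49.
Need 4 × (1/3)ⁿ ≤ 1/49, i.e. (1/3)ⁿ ≤ 1/196.
(1/3)⁴ = 1/81 is still above 1/196 but (1/3)⁵ = 1/243 is at or below it, so n = 5.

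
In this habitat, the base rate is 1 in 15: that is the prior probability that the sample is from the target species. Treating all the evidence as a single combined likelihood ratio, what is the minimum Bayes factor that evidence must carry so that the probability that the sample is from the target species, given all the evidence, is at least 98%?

686

Prior odds = (1/15)/(14/15) = 1/14.
Target odds = 0.98/0.02 = 49.
Required Bayes factor = 49 ÷ (1/14) = 686.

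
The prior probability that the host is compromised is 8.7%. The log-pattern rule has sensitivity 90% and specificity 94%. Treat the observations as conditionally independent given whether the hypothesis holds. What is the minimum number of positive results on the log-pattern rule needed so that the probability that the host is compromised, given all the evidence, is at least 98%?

3

Prior odds = 0.087/0.913 = 87/913.
False-positive rate = 1 − 0.94 = 0.06; likelihood ratio of a positive = 0.9/0.06 = 15.
Target odds: 0.98 ÷ 0.02 = 49.
Need (87/913) × 15ⁿ ≥ 49, i.e. 15ⁿ ≥ 44737/87.
15² = 225 falls short of 44737/87 but 15³ = 3375 reaches it, so n = 3.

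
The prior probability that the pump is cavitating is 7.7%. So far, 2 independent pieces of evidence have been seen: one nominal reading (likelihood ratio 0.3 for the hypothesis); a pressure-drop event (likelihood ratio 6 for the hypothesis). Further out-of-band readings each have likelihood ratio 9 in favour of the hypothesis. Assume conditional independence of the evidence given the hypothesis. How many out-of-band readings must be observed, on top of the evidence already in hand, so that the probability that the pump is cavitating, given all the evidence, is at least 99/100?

3

Prior odds = 0.077/0.923 = 77/923.
Combined Bayes factor of the evidence already in hand = 0.3 × 6 = 1.8.
Odds after that evidence = (77/923) × 1.8 = 693/4615.
Target odds = 0.99/0.01 = 99.
Need 9ⁿ ≥ 99 ÷ (693/4615) = 4615/7.
9² = 81 falls short of 4615/7 but 9³ = 729 reaches it, so n = 3.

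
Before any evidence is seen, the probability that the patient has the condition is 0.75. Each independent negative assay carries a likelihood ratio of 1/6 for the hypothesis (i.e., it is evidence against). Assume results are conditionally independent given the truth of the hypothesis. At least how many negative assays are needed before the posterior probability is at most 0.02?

3

Prior odds: 0.75 ÷ 0.25 = 3.
Likelihood ratio per negative assay = 1/6.
Target odds: 0.02 ÷ 0.98 = 1/49.
Need 3 × (1/6)ⁿ ≤ 1/49, i.e. (1/6)ⁿ ≤ 1/147.
(1/6)² = 1/36 is still above 1/147 but (1/6)³ = 1/216 is at or below it, so n = 3.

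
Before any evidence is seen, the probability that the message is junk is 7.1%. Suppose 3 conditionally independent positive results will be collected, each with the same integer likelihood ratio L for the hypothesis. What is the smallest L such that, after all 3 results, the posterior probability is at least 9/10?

Prior odds = 0.071/0.929 = 71/929.
Target odds = 0.9/0.1 = 9.
Need L³ ≥ 9 ÷ (71/929) = 8361/71.
4³ = 64 < 8361/71 ≤ 125 = 5³, so L = 5.

5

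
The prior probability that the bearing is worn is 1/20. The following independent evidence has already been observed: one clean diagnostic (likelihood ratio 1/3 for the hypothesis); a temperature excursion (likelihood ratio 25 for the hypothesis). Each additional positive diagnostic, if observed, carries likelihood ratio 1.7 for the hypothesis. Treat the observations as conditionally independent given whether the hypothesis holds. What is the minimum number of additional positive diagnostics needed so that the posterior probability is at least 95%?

8

Prior odds = 0.05/0.95 = 1/19.
Combined Bayes factor of the evidence already in hand = (1/3) × 25 = 25/3.
Odds after that evidence = (1/19) × 25/3 = 25/57.
Target odds = 0.95/0.05 = 19.
Need 1.7ⁿ ≥ 19 ÷ (25/57) = 43.32.
1.7⁷ = 410338673/10000000 falls short of 43.32 but 1.7⁸ ≈69.7576 reaches it, so n = 8.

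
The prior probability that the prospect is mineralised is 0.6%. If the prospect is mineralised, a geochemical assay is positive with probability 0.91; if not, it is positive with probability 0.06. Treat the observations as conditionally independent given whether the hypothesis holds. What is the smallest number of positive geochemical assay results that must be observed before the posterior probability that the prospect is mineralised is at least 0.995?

4

Prior odds = 0.006/0.994 = 3/497.
Likelihood ratio of a positive = 0.91/0.06 = 91/6.
Target posterior odds = 0.995/0.005 = 199.
Require (91/6)ⁿ ≥ 199 ÷ (3/497) = 98903/3.
(91/6)³ = 753571/216 falls short of 98903/3 but (91/6)⁴ = 68574961/1296 reaches it, so n = 4.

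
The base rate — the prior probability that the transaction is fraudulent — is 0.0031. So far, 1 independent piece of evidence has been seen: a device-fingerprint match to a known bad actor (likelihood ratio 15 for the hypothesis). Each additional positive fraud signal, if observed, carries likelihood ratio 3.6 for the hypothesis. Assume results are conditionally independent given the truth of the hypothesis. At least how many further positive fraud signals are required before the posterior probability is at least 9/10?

Prior odds = 0.0031/0.9969 = 31/9969.
Bayes factor of the evidence already in hand = 15.
Odds after that evidence = (31/9969) × 15 = 155/3323.
Target odds = 0.9/0.1 = 9.
Need 3.6ⁿ ≥ 9 ÷ (155/3323) = 29907/155.
3.6⁴ = 167.9616 falls short of 29907/155 but 3.6⁵ = 604.66176 reaches it, so n = 5.

5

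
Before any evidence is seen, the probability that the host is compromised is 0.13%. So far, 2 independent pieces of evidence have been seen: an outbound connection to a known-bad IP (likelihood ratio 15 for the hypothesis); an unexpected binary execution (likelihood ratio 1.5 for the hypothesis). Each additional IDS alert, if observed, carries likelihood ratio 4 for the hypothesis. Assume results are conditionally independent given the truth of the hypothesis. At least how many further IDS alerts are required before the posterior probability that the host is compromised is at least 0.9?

5

Prior odds = 0.0013/0.9987 = 13/9987.
Combined Bayes factor of the evidence already in hand = 15 × 1.5 = 22.5.
Odds after that evidence = (13/9987) × 22.5 = 195/6658.
Target odds = 0.9/0.1 = 9.
Need 4ⁿ ≥ 9 ÷ (195/6658) = 19974/65.
4⁴ = 256 falls short of 19974/65 but 4⁵ = 1024 reaches it, so n = 5.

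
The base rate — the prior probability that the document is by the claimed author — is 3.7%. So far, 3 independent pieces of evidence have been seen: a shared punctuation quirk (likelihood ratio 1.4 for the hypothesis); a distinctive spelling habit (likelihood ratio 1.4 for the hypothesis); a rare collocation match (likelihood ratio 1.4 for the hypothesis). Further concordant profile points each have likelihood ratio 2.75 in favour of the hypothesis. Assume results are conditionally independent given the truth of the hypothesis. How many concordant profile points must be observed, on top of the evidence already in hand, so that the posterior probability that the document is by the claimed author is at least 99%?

Prior odds = 0.037/0.963 = 37/963.
Combined Bayes factor of the evidence already in hand = 1.4 × 1.4 × 1.4 = 2.744.
Odds after that evidence = (37/963) × 2.744 = 12691/120375.
Target odds = 0.99/0.01 = 99.
Need 2.75ⁿ ≥ 99 ÷ (12691/120375) = 11917125/12691.
2.75⁶ = 1771561/4096 falls short of 11917125/12691 but 2.75⁷ = 19487171/16384 reaches it, so n = 7.

7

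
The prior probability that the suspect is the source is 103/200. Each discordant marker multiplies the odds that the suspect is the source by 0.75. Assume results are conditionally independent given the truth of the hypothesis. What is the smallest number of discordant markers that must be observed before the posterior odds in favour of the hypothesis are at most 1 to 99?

17

Prior odds: 0.515 ÷ 0.485 = 103/97.
Likelihood ratio per discordant marker = 0.75.
Target odds = 1/99.
Require 0.75ⁿ ≤ 1/99 ÷ (103/97) = 97/10197.
0.75¹⁶ ≈0.0100226 is still above 97/10197 but 0.75¹⁷ ≈0.00751695 is at or below it, so n = 17.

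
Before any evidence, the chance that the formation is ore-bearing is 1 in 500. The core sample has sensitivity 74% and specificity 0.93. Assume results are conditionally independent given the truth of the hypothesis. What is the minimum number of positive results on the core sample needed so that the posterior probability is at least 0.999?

Prior odds = 0.002/0.998 = 1/499.
False-positive rate = 1 − 0.93 = 0.07; likelihood ratio of a positive = 0.74/0.07 = 74/7.
Target odds: 0.999 ÷ 0.001 = 999.
Need (1/499) × (74/7)ⁿ ≥ 999, i.e. (74/7)ⁿ ≥ 498501.
(74/7)⁵ ≈132029 falls short of 498501 but (74/7)⁶ ≈1.39573e+06 reaches it, so n = 6.

6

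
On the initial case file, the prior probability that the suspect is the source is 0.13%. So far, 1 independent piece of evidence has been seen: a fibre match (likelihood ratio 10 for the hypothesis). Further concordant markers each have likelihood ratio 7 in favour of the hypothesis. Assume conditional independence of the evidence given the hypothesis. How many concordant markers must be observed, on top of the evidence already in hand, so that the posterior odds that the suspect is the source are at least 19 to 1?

Prior odds = 0.0013/0.9987 = 13/9987.
Bayes factor of the evidence already in hand = 10.
Odds after that evidence = (13/9987) × 10 = 130/9987.
Target odds = 19.
Need 7ⁿ ≥ 19 ÷ (130/9987) = 189753/130.
7³ = 343 falls short of 189753/130 but 7⁴ = 2401 reaches it, so n = 4.

4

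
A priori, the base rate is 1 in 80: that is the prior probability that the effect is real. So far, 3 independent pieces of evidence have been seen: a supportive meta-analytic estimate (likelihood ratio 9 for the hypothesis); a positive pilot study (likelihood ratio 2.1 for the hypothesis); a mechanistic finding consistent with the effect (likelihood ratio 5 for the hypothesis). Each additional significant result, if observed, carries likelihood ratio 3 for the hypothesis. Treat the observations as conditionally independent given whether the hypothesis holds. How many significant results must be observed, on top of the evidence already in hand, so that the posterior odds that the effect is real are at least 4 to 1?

Prior odds = 0.0125/0.9875 = 1/79.
Combined Bayes factor of the evidence already in hand = 9 × 2.1 × 5 = 94.5.
Odds after that evidence = (1/79) × 94.5 = 189/158.
Target odds = 4.
Need 3ⁿ ≥ 4 ÷ (189/158) = 632/189.
3¹ = 3 falls short of 632/189 but 3² = 9 reaches it, so n = 2.

2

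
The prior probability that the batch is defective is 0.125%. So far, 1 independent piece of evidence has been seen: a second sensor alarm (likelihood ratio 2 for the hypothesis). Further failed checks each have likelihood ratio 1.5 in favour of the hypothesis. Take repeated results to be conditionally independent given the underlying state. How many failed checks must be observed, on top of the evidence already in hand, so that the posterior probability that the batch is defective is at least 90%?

21

Prior odds = 0.00125/0.99875 = 1/799.
Bayes factor of the evidence already in hand = 2.
Odds after that evidence = (1/799) × 2 = 2/799.
Target odds = 0.9/0.1 = 9.
Need 1.5ⁿ ≥ 9 ÷ (2/799) = 3595.5.
1.5²⁰ ≈3325.26 falls short of 3595.5 but 1.5²¹ ≈4987.89 reaches it, so n = 21.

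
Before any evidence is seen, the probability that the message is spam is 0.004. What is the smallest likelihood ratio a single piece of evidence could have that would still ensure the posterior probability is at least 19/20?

Prior odds = 0.004/0.996 = 1/249.
Target odds = 0.95/0.05 = 19.
Required Bayes factor = 19 ÷ (1/249) = 4731.

4731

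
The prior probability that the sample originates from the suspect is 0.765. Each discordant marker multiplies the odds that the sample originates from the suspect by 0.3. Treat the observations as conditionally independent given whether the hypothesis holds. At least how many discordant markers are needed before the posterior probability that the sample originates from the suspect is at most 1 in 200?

6

Prior odds: 0.765 ÷ 0.235 = 153/47.
Likelihood ratio per discordant marker = 0.3.
Target posterior odds = 0.005/0.995 = 1/199.
Need (153/47) × 0.3ⁿ ≤ 1/199, i.e. 0.3ⁿ ≤ 47/30447.
0.3⁵ = 243/100000 is still above 47/30447 but 0.3⁶ = 729/1000000 is at or below it, so n = 6.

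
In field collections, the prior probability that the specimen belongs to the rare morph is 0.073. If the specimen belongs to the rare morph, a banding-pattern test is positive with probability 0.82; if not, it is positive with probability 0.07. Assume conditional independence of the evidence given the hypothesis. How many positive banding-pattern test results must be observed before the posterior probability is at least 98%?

Prior odds: 0.073 ÷ 0.927 = 73/927.
Likelihood ratio of a positive = 0.82/0.07 = 82/7.
Target odds: 0.98 ÷ 0.02 = 49.
Need (73/927) × (82/7)ⁿ ≥ 49, i.e. (82/7)ⁿ ≥ 45423/73.
(82/7)² = 6724/49 falls short of 45423/73 but (82/7)³ = 551368/343 reaches it, so n = 3.

3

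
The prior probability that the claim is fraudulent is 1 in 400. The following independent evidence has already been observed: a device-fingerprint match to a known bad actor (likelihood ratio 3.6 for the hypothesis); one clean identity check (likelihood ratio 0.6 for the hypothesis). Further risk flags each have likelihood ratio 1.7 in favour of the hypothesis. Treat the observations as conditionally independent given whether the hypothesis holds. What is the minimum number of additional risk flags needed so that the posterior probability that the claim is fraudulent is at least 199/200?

20

Prior odds = 0.0025/0.9975 = 1/399.
Combined Bayes factor of the evidence already in hand = 3.6 × 0.6 = 2.16.
Odds after that evidence = (1/399) × 2.16 = 18/3325.
Target odds = 0.995/0.005 = 199.
Need 1.7ⁿ ≥ 199 ÷ (18/3325) = 661675/18.
1.7¹⁹ ≈23907.2 falls short of 661675/18 but 1.7²⁰ ≈40642.3 reaches it, so n = 20.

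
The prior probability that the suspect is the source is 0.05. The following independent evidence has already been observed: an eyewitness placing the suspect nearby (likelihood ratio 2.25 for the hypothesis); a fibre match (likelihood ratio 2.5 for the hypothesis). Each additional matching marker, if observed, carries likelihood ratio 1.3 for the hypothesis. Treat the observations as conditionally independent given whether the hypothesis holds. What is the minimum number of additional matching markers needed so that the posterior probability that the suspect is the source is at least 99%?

23

Prior odds = 0.05/0.95 = 1/19.
Combined Bayes factor of the evidence already in hand = 2.25 × 2.5 = 5.625.
Odds after that evidence = (1/19) × 5.625 = 45/152.
Target odds = 0.99/0.01 = 99.
Need 1.3ⁿ ≥ 99 ÷ (45/152) = 334.4.
1.3²² ≈321.184 falls short of 334.4 but 1.3²³ ≈417.539 reaches it, so n = 23.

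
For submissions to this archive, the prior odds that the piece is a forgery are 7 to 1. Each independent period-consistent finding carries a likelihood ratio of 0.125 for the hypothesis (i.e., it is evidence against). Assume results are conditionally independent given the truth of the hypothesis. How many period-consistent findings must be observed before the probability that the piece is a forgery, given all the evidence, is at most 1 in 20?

Prior odds = 7.
Likelihood ratio per period-consistent finding = 0.125.
Target odds: 0.05 ÷ 0.95 = 1/19.
Require 0.125ⁿ ≤ 1/19 ÷ 7 = 1/133.
0.125² = 0.015625 is still above 1/133 but 0.125³ = 0.001953125 is at or below it, so n = 3.

3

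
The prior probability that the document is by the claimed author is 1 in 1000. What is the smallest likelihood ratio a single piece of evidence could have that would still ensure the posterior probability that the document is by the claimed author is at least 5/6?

4995

Prior odds = 0.001/0.999 = 1/999.
Target odds = (5/6)/(1/6) = 5.
Required Bayes factor = 5 ÷ (1/999) = 4995.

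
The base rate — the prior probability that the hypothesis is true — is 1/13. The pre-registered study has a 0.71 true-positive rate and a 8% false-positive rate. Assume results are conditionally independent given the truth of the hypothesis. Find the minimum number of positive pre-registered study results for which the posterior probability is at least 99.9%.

Prior odds = (1/13)/(12/13) = 1/12.
Likelihood ratio of a positive result = 0.71/0.08 = 8.875.
Target posterior odds = 0.999/0.001 = 999.
Require 8.875ⁿ ≥ 999 ÷ (1/12) = 11988.
8.875⁴ = 25411681/4096 falls short of 11988 but 8.875⁵ ≈55060.7 reaches it, so n = 5.

5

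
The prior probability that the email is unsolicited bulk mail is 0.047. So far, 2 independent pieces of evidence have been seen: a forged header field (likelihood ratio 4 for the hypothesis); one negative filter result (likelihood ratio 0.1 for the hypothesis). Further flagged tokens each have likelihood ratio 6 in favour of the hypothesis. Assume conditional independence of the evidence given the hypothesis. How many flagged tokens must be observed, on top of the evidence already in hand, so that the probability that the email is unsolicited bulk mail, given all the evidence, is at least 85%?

Prior odds = 0.047/0.953 = 47/953.
Combined Bayes factor of the evidence already in hand = 4 × 0.1 = 0.4.
Odds after that evidence = (47/953) × 0.4 = 94/4765.
Target odds = 0.85/0.15 = 17/3.
Need 6ⁿ ≥ 17/3 ÷ (94/4765) = 81005/282.
6³ = 216 falls short of 81005/282 but 6⁴ = 1296 reaches it, so n = 4.

4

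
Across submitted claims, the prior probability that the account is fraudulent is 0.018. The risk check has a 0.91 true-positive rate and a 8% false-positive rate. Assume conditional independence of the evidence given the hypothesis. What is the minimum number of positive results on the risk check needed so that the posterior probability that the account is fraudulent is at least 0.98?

Prior odds: 0.018 ÷ 0.982 = 9/491.
Likelihood ratio of a positive result = 0.91/0.08 = 11.375.
Target posterior odds = 0.98/0.02 = 49.
Require 11.375ⁿ ≥ 49 ÷ (9/491) = 24059/9.
11.375³ = 753571/512 falls short of 24059/9 but 11.375⁴ = 68574961/4096 reaches it, so n = 4.

4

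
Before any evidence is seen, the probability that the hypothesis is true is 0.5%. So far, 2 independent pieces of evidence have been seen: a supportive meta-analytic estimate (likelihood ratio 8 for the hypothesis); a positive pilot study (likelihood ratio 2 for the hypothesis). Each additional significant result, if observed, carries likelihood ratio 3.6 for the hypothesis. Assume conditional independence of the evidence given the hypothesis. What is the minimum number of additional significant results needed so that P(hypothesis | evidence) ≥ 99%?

6

Prior odds = 0.005/0.995 = 1/199.
Combined Bayes factor of the evidence already in hand = 8 × 2 = 16.
Odds after that evidence = (1/199) × 16 = 16/199.
Target odds = 0.99/0.01 = 99.
Need 3.6ⁿ ≥ 99 ÷ (16/199) = 1231.3125.
3.6⁵ = 604.66176 falls short of 1231.3125 but 3.6⁶ = 34012224/15625 reaches it, so n = 6.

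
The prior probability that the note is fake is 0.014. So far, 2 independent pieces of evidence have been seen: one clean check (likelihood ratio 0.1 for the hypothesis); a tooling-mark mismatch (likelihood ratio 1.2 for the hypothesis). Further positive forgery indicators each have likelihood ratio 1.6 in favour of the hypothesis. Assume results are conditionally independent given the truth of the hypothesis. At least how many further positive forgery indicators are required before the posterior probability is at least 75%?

16

Prior odds = 0.014/0.986 = 7/493.
Combined Bayes factor of the evidence already in hand = 0.1 × 1.2 = 0.12.
Odds after that evidence = (7/493) × 0.12 = 21/12325.
Target odds = 0.75/0.25 = 3.
Need 1.6ⁿ ≥ 3 ÷ (21/12325) = 12325/7.
1.6¹⁵ ≈1152.92 falls short of 12325/7 but 1.6¹⁶ ≈1844.67 reaches it, so n = 16.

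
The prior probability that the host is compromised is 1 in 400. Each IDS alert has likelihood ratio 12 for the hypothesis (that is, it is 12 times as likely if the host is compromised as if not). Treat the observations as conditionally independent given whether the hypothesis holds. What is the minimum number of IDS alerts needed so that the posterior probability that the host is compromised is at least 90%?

4

Prior odds: 0.0025 ÷ 0.9975 = 1/399.
Likelihood ratio per IDS alert = 12.
Target posterior odds = 0.9/0.1 = 9.
Require 12ⁿ ≥ 9 ÷ (1/399) = 3591.
12³ = 1728 falls short of 3591 but 12⁴ = 20736 reaches it, so n = 4.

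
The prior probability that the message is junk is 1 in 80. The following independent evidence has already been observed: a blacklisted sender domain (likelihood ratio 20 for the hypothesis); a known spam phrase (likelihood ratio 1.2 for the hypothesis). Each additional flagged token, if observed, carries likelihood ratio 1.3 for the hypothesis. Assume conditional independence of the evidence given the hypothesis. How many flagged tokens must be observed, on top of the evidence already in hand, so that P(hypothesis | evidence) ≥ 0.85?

Prior odds = 0.0125/0.9875 = 1/79.
Combined Bayes factor of the evidence already in hand = 20 × 1.2 = 24.
Odds after that evidence = (1/79) × 24 = 24/79.
Target odds = 0.85/0.15 = 17/3.
Need 1.3ⁿ ≥ 17/3 ÷ (24/79) = 1343/72.
1.3¹¹ ≈17.9216 falls short of 1343/72 but 1.3¹² ≈23.2981 reaches it, so n = 12.

12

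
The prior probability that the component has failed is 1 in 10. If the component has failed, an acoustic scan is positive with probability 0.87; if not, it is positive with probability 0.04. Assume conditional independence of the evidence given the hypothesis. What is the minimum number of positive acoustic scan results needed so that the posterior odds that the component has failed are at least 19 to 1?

2

Prior odds: 0.1 ÷ 0.9 = 1/9.
Likelihood ratio of a positive = 0.87/0.04 = 21.75.
Target odds = 19.
Need (1/9) × 21.75ⁿ ≥ 19, i.e. 21.75ⁿ ≥ 171.
21.75¹ = 21.75 falls short of 171 but 21.75² = 473.0625 reaches it, so n = 2.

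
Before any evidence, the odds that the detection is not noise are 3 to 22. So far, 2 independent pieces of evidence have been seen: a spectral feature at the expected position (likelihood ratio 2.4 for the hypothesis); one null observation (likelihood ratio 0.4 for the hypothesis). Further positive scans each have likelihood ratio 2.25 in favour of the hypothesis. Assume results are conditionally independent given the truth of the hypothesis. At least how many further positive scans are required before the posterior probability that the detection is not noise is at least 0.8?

Prior odds = 3/22.
Combined Bayes factor of the evidence already in hand = 2.4 × 0.4 = 0.96.
Odds after that evidence = (3/22) × 0.96 = 36/275.
Target odds = 0.8/0.2 = 4.
Need 2.25ⁿ ≥ 4 ÷ (36/275) = 275/9.
2.25⁴ = 25.62890625 falls short of 275/9 but 2.25⁵ = 59049/1024 reaches it, so n = 5.

5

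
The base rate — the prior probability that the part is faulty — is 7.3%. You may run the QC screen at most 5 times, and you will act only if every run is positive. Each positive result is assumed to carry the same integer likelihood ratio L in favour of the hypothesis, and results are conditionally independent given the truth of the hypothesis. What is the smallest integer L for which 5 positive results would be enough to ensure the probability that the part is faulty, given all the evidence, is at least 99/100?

5

Prior odds = 0.073/0.927 = 73/927.
Target odds = 0.99/0.01 = 99.
Need L⁵ ≥ 99 ÷ (73/927) = 91773/73.
4⁵ = 1024 < 91773/73 ≤ 3125 = 5⁵, so L = 5.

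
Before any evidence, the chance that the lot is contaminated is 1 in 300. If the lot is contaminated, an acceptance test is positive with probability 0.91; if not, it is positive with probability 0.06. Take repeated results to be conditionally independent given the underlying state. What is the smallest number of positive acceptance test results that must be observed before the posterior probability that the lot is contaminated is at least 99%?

Prior odds = (1/300)/(299/300) = 1/299.
Likelihood ratio of a positive = 0.91/0.06 = 91/6.
Target odds: 0.99 ÷ 0.01 = 99.
Need (1/299) × (91/6)ⁿ ≥ 99, i.e. (91/6)ⁿ ≥ 29601.
(91/6)³ = 753571/216 falls short of 29601 but (91/6)⁴ = 68574961/1296 reaches it, so n = 4.

4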